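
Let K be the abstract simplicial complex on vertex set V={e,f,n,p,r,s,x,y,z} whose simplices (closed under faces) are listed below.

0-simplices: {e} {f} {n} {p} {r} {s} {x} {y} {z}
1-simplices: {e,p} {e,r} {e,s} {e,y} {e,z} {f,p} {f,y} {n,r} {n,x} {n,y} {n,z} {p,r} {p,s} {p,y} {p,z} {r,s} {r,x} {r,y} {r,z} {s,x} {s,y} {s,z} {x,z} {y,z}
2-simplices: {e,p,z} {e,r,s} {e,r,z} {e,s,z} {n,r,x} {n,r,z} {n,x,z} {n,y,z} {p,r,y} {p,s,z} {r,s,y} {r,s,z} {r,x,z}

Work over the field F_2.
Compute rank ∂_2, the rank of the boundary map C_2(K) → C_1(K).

n_0=9 n_1=24 n_2=13  [Z2]
∂1: piv[ep,er,es,ey,ez,fp,nr,nx] rk=8  ker:fy,ny,nz,pr,ps,py,pz,rs,rx,ry,rz,sx,sy,sz,xz,yz
∂2: piv[epz,ers,erz,esz,nrx,nrz,nxz,nyz,pry,psz,rsy] rk=11  ker:rsz,rxz
rk∂_2=11

rank∂_2=11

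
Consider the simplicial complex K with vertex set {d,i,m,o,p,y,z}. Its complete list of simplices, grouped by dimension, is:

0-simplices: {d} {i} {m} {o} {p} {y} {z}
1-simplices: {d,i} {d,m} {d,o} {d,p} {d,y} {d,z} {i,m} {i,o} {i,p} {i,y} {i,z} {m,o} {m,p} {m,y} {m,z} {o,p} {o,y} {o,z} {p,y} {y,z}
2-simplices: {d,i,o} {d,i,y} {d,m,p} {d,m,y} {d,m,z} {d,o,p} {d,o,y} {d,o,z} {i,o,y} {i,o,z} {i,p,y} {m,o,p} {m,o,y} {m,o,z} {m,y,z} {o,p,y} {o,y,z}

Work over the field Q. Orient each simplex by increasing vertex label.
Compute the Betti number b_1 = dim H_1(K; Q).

b_1=1

n_0=7 n_1=20 n_2=17  [Q]
∂1: piv[di,dm,do,dp,dy,dz] rk=6  ker:im,io,ip,iy,iz,mo,mp,my,mz,op,oy,oz,py,yz
∂2: piv[dio,diy,dmp,dmy,dmz,dop,doy,doz,ioz,ipy,mop,myz,opy] rk=13  ker:ioy,moy,moz,oyz
b_1=(20−6)−13=1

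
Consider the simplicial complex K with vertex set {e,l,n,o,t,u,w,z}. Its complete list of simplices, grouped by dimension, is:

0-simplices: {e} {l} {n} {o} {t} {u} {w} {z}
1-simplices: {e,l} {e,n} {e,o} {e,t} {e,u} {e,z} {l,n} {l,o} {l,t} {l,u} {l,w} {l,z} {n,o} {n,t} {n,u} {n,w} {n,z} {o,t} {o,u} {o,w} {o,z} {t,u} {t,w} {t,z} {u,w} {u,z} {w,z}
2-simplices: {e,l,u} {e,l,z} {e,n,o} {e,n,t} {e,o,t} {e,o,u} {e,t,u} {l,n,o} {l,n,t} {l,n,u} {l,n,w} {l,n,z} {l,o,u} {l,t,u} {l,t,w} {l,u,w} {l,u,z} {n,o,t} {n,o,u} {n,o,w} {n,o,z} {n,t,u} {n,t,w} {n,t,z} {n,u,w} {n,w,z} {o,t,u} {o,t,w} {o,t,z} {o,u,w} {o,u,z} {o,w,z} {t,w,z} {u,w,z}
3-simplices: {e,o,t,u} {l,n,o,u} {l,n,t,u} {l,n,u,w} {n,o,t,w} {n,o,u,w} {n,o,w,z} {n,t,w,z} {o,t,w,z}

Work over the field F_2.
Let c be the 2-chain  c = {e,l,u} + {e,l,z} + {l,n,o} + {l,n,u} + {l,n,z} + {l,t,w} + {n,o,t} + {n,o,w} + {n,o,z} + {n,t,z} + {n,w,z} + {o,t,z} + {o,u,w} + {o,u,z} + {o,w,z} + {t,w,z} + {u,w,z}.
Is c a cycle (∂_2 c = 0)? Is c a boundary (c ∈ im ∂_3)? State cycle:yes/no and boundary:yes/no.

n_0=8 n_1=27 n_2=34 n_3=9  [Z2]
∂1: piv[el,en,eo,et,eu,ez,lw] rk=7  ker:ln,lo,lt,lu,lz,no,nt,nu,nw,nz,ot,ou,ow,oz,tu,tw,tz,uw,uz,wz
∂2: piv[elu,elz,eno,ent,eot,eou,etu,lno,lnt,lnu,lnw,lnz,lou,ltw,luw,luz,now,noz,ntz,nwz] rk=20  ker:ltu,not,nou,ntu,ntw,nuw,otu,otw,otz,ouw,ouz,owz,twz,uwz
∂3: piv[eotu,lnou,lntu,lnuw,notw,nouw,nowz,ntwz,otwz] rk=9
∂2c = {e,u} + {e,z} + {l,n} + {l,o} + {l,t} + {l,w} + {n,u} + {o,w} + {t,z}

cycle:no boundary:no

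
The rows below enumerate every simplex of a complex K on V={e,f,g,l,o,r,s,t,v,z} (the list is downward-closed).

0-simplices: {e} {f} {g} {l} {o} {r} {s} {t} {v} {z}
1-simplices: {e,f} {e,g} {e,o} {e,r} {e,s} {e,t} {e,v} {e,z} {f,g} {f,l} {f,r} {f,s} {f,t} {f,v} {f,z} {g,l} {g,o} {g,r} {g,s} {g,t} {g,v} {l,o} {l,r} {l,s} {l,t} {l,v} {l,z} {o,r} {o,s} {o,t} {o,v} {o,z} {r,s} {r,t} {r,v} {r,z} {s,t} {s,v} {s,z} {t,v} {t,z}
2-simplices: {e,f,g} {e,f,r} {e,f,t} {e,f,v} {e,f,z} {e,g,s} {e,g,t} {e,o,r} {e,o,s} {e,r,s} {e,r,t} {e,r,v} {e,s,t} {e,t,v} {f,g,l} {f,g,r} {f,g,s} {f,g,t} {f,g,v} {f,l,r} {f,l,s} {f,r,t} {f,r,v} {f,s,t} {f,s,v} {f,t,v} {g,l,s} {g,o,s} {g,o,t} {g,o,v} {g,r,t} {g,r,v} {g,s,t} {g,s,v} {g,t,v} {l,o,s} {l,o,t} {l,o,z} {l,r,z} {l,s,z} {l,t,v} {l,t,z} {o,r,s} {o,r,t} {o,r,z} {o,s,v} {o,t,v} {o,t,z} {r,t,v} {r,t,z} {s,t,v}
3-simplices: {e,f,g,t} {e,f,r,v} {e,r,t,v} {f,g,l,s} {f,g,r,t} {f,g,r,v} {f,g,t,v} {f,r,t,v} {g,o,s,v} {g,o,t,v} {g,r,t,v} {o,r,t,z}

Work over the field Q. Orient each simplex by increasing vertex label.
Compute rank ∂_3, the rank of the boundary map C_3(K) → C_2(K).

rank∂_3=11

n_0=10 n_1=41 n_2=51 n_3=12  [Q]
∂1: piv[ef,eg,eo,er,es,et,ev,ez,fl] rk=9  ker:fg,fr,fs,ft,fv,fz,gl,go,gr,gs,gt,gv,lo,lr,ls,lt,lv,lz,or,os,ot,ov,oz,rs,rt,rv,rz,st,sv,sz,tv,tz
∂2: piv[efg,efr,eft,efv,efz,egs,egt,eor,eos,ers,ert,erv,est,etv,fgl,fgr,fgs,fgv,flr,fls,fsv,gos,got,gov,los,lot,loz,lrz,lsz,ltv,ltz] rk=31  ker:fgt,frt,frv,fst,ftv,gls,grt,grv,gst,gsv,gtv,ors,ort,orz,osv,otv,otz,rtv,rtz,stv
∂3: piv[efgt,efrv,ertv,fgls,fgrt,fgrv,fgtv,frtv,gosv,gotv,ortz] rk=11  ker:grtv
rk∂_3=11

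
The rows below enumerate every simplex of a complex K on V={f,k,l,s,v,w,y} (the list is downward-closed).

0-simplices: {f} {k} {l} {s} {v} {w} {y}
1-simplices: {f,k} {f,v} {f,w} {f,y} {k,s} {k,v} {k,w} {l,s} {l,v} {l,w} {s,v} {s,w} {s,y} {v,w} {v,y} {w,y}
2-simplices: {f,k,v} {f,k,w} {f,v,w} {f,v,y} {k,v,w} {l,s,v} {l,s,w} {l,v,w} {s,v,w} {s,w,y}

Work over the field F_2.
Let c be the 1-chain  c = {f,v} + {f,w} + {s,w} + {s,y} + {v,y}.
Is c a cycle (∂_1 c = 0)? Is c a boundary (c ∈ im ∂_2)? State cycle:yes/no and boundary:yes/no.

n_0=7 n_1=16 n_2=10  [Z2]
∂1: piv[fk,fv,fw,fy,ks,ls] rk=6  ker:kv,kw,lv,lw,sv,sw,sy,vw,vy,wy
∂2: piv[fkv,fkw,fvw,fvy,lsv,lsw,lvw,swy] rk=8  ker:kvw,svw
∂1c = 0
c vs im∂2: residual ≠ 0 ⇒ not boundary

cycle:yes boundary:no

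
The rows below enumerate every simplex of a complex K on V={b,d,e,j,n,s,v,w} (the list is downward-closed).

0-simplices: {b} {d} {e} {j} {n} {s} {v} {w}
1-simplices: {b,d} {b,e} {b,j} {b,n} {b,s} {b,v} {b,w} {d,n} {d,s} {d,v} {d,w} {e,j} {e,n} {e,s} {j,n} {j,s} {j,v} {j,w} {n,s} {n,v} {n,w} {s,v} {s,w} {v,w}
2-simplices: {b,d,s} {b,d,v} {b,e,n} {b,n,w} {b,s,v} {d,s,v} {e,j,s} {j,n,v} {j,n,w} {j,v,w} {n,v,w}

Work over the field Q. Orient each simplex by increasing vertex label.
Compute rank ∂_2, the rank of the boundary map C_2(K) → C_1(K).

n_0=8 n_1=24 n_2=11  [Q]
∂1: piv[bd,be,bj,bn,bs,bv,bw] rk=7  ker:dn,ds,dv,dw,ej,en,es,jn,js,jv,jw,ns,nv,nw,sv,sw,vw
∂2: piv[bds,bdv,ben,bnw,bsv,ejs,jnv,jnw,jvw] rk=9  ker:dsv,nvw
rk∂_2=9

rank∂_2=9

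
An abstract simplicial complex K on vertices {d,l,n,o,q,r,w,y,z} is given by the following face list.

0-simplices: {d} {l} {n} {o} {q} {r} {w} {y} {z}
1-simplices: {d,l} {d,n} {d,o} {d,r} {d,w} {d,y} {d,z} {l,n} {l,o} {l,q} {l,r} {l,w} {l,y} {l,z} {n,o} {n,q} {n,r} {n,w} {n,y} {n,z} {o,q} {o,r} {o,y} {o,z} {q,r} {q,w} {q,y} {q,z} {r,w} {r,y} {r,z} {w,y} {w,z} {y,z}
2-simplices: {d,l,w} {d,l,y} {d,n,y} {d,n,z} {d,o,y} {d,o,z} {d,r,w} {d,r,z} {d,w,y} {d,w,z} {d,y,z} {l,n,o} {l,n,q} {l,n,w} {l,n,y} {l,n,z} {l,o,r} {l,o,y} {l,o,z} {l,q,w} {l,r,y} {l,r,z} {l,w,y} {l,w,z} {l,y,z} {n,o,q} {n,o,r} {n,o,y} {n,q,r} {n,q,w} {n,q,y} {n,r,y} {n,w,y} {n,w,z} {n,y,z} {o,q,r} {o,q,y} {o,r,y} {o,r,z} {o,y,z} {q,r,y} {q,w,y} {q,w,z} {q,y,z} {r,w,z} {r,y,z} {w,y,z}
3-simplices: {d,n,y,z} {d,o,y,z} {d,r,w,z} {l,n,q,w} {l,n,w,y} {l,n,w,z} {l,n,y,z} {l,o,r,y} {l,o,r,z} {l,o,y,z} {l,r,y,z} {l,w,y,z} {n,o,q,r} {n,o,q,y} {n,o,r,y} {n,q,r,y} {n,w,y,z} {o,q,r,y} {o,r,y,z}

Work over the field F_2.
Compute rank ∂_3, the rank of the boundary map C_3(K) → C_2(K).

n_0=9 n_1=34 n_2=47 n_3=19  [Z2]
∂1: piv[dl,dn,do,dr,dw,dy,dz,lq] rk=8  ker:ln,lo,lr,lw,ly,lz,no,nq,nr,nw,ny,nz,oq,or,oy,oz,qr,qw,qy,qz,rw,ry,rz,wy,wz,yz
∂2: piv[dlw,dly,dny,dnz,doy,doz,drw,drz,dwy,dwz,dyz,lno,lnq,lnw,lny,lnz,lor,loy,lqw,lry,lrz,noq,nor,nqr,nqy,qwz] rk=26  ker:loz,lwy,lwz,lyz,noy,nqw,nry,nwy,nwz,nyz,oqr,oqy,ory,orz,oyz,qry,qwy,qyz,rwz,ryz,wyz
∂3: piv[dnyz,doyz,drwz,lnqw,lnwy,lnwz,lnyz,lory,lorz,loyz,lryz,lwyz,noqr,noqy,nory,nqry] rk=16  ker:nwyz,oqry,oryz
rk∂_3=16

rank∂_3=16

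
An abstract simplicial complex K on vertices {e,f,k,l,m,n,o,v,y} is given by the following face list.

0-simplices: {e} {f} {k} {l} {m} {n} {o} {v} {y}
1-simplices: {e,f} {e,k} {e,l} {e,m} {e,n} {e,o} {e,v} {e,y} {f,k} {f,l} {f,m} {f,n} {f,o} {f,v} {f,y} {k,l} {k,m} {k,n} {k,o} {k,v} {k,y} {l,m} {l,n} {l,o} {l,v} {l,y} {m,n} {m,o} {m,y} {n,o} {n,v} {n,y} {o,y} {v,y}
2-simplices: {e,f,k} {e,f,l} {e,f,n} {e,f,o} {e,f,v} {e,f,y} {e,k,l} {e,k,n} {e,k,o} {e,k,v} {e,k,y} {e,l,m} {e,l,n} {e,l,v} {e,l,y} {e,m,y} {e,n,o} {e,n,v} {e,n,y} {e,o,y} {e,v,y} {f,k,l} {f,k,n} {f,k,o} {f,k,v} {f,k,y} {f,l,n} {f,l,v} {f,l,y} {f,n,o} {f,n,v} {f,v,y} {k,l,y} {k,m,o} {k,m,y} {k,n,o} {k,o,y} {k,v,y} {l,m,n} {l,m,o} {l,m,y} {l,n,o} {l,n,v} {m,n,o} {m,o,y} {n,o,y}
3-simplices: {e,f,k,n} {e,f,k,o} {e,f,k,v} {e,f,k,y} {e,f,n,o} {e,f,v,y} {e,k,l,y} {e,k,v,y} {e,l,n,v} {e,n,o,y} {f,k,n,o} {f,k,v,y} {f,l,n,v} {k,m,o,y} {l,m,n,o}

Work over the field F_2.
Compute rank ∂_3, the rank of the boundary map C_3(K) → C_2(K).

rank∂_3=14

n_0=9 n_1=34 n_2=46 n_3=15  [Z2]
∂1: piv[ef,ek,el,em,en,eo,ev,ey] rk=8  ker:fk,fl,fm,fn,fo,fv,fy,kl,km,kn,ko,kv,ky,lm,ln,lo,lv,ly,mn,mo,my,no,nv,ny,oy,vy
∂2: piv[efk,efl,efn,efo,efv,efy,ekl,ekn,eko,ekv,eky,elm,eln,elv,ely,emy,eno,env,eny,eoy,evy,kmo,kmy,lmn,lmo] rk=25  ker:fkl,fkn,fko,fkv,fky,fln,flv,fly,fno,fnv,fvy,kly,kno,koy,kvy,lmy,lno,lnv,mno,moy,noy
∂3: piv[efkn,efko,efkv,efky,efno,efvy,ekly,ekvy,elnv,enoy,fkno,flnv,kmoy,lmno] rk=14  ker:fkvy
rk∂_3=14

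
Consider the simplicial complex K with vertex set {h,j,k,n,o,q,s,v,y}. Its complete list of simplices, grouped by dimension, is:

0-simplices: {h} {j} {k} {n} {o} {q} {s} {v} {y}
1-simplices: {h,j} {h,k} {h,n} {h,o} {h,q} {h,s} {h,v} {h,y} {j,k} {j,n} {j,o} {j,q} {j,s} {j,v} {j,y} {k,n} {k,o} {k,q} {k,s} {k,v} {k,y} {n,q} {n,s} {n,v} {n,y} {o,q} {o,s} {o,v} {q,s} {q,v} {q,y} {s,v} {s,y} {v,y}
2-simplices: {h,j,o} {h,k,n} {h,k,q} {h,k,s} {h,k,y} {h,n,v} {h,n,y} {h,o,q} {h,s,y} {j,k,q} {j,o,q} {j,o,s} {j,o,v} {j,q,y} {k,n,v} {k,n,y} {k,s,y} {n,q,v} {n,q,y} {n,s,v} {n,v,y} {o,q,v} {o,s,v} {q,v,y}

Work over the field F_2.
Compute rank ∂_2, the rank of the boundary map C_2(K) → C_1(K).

n_0=9 n_1=34 n_2=24  [Z2]
∂1: piv[hj,hk,hn,ho,hq,hs,hv,hy] rk=8  ker:jk,jn,jo,jq,js,jv,jy,kn,ko,kq,ks,kv,ky,nq,ns,nv,ny,oq,os,ov,qs,qv,qy,sv,sy,vy
∂2: piv[hjo,hkn,hkq,hks,hky,hnv,hny,hoq,hsy,jkq,joq,jos,jov,jqy,knv,nqv,nqy,nsv,nvy,oqv,osv] rk=21  ker:kny,ksy,qvy
rk∂_2=21

rank∂_2=21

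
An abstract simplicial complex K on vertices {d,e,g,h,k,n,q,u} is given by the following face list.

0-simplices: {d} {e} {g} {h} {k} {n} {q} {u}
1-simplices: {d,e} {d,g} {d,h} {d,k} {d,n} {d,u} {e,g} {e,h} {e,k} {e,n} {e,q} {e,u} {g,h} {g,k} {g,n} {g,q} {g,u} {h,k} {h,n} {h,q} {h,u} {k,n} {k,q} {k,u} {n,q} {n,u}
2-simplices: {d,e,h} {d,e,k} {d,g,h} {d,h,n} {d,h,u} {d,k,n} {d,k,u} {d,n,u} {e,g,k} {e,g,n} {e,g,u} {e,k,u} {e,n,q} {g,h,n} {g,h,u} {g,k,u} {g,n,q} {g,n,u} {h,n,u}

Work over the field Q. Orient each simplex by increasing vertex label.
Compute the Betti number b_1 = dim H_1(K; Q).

b_1=3

n_0=8 n_1=26 n_2=19  [Q]
∂1: piv[de,dg,dh,dk,dn,du,eq] rk=7  ker:eg,eh,ek,en,eu,gh,gk,gn,gq,gu,hk,hn,hq,hu,kn,kq,ku,nq,nu
∂2: piv[deh,dek,dgh,dhn,dhu,dkn,dku,dnu,egk,egn,egu,eku,enq,ghn,ghu,gnq] rk=16  ker:gku,gnu,hnu
b_1=(26−7)−16=3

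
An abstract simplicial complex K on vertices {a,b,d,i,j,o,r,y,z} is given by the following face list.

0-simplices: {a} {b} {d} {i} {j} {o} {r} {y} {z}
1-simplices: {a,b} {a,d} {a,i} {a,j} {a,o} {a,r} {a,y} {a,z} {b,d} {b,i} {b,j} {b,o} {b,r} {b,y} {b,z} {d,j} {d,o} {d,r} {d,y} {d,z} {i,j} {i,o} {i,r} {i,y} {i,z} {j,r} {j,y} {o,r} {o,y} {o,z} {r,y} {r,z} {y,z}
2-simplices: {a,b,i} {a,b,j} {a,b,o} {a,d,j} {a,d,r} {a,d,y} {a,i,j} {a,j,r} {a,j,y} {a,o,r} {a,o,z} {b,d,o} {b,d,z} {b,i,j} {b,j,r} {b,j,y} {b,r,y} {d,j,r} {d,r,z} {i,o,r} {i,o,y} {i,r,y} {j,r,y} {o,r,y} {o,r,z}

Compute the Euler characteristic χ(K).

n_0=9 n_1=33 n_2=25
χ=+9−33+25=1

χ(K)=1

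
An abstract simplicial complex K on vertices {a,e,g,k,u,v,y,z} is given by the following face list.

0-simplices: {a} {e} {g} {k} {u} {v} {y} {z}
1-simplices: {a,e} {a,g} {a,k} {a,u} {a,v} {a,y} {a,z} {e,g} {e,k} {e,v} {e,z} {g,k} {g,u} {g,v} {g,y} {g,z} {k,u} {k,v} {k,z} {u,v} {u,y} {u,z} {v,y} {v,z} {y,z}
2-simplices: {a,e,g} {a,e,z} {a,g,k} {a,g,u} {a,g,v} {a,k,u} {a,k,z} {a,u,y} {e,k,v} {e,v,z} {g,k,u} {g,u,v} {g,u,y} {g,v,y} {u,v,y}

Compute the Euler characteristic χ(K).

χ(K)=-2

n_0=8 n_1=25 n_2=15
χ=+8−25+15=-2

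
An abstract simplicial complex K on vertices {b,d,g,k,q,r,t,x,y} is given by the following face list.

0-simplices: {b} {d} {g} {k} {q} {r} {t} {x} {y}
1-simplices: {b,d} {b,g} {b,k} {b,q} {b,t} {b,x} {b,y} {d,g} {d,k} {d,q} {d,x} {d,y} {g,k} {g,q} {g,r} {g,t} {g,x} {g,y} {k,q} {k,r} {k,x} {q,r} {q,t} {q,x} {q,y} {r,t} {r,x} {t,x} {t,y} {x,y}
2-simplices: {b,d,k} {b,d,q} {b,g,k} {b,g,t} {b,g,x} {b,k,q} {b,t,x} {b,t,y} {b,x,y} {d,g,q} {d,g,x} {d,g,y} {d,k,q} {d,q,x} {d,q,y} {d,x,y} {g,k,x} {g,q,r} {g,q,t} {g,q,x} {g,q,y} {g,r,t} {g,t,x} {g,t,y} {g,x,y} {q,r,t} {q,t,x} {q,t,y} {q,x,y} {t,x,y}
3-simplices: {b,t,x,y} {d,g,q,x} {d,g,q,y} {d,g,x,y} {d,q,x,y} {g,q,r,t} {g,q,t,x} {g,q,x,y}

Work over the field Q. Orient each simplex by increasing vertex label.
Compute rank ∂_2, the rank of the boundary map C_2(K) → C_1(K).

rank∂_2=19

n_0=9 n_1=30 n_2=30 n_3=8  [Q]
∂1: piv[bd,bg,bk,bq,bt,bx,by,gr] rk=8  ker:dg,dk,dq,dx,dy,gk,gq,gt,gx,gy,kq,kr,kx,qr,qt,qx,qy,rt,rx,tx,ty,xy
∂2: piv[bdk,bdq,bgk,bgt,bgx,bkq,btx,bty,bxy,dgq,dgx,dgy,dqx,dqy,dxy,gkx,gqr,gqt,grt] rk=19  ker:dkq,gqx,gqy,gtx,gty,gxy,qrt,qtx,qty,qxy,txy
∂3: piv[btxy,dgqx,dgqy,dgxy,dqxy,gqrt,gqtx] rk=7  ker:gqxy
rk∂_2=19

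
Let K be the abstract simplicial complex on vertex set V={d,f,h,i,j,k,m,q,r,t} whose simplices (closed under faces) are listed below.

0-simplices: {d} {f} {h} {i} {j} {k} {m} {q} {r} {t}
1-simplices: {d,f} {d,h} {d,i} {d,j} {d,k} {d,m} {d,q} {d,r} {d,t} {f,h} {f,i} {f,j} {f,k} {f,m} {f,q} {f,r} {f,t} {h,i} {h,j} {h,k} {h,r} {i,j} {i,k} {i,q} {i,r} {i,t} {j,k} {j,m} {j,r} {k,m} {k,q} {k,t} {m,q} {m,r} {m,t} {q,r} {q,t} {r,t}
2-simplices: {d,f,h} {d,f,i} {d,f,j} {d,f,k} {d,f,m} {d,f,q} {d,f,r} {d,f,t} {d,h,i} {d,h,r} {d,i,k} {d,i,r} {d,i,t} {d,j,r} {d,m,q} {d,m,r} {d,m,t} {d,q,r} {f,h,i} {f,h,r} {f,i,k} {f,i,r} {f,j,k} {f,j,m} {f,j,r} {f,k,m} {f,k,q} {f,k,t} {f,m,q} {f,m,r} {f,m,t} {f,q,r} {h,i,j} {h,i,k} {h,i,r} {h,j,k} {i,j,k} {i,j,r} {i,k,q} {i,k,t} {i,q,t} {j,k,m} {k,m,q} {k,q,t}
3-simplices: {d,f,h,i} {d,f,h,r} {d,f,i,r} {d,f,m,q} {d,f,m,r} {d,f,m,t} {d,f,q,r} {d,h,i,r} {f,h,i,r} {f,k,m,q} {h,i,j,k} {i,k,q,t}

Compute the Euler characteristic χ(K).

n_0=10 n_1=38 n_2=44 n_3=12
χ=+10−38+44−12=4

χ(K)=4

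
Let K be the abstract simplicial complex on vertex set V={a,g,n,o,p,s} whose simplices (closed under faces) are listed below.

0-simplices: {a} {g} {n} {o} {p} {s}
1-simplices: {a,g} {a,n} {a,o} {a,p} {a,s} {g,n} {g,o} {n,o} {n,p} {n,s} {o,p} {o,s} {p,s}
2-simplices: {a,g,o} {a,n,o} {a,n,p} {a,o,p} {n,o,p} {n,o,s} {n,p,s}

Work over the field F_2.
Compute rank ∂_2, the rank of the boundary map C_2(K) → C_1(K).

n_0=6 n_1=13 n_2=7  [Z2]
∂1: piv[ag,an,ao,ap,as] rk=5  ker:gn,go,no,np,ns,op,os,ps
∂2: piv[ago,ano,anp,aop,nos,nps] rk=6  ker:nop
rk∂_2=6

rank∂_2=6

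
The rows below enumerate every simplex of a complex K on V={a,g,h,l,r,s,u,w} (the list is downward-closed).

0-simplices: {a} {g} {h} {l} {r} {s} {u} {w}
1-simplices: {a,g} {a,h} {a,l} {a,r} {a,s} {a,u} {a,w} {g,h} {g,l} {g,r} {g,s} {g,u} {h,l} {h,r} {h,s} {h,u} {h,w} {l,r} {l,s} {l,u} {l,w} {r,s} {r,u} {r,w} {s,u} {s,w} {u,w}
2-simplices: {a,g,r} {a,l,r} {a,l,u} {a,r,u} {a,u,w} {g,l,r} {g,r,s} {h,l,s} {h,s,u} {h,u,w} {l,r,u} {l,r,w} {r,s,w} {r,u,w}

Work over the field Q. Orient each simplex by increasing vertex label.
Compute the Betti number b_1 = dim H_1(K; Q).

b_1=7

n_0=8 n_1=27 n_2=14  [Q]
∂1: piv[ag,ah,al,ar,as,au,aw] rk=7  ker:gh,gl,gr,gs,gu,hl,hr,hs,hu,hw,lr,ls,lu,lw,rs,ru,rw,su,sw,uw
∂2: piv[agr,alr,alu,aru,auw,glr,grs,hls,hsu,huw,lrw,rsw,ruw] rk=13  ker:lru
b_1=(27−7)−13=7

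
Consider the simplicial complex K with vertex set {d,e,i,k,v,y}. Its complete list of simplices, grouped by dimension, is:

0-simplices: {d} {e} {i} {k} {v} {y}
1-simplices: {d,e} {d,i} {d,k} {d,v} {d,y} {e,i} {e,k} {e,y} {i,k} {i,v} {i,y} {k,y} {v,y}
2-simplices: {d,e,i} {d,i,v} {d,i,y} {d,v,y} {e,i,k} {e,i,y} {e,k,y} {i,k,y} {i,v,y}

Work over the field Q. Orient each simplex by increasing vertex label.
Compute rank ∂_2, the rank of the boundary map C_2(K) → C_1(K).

rank∂_2=7

n_0=6 n_1=13 n_2=9  [Q]
∂1: piv[de,di,dk,dv,dy] rk=5  ker:ei,ek,ey,ik,iv,iy,ky,vy
∂2: piv[dei,div,diy,dvy,eik,eiy,eky] rk=7  ker:iky,ivy
rk∂_2=7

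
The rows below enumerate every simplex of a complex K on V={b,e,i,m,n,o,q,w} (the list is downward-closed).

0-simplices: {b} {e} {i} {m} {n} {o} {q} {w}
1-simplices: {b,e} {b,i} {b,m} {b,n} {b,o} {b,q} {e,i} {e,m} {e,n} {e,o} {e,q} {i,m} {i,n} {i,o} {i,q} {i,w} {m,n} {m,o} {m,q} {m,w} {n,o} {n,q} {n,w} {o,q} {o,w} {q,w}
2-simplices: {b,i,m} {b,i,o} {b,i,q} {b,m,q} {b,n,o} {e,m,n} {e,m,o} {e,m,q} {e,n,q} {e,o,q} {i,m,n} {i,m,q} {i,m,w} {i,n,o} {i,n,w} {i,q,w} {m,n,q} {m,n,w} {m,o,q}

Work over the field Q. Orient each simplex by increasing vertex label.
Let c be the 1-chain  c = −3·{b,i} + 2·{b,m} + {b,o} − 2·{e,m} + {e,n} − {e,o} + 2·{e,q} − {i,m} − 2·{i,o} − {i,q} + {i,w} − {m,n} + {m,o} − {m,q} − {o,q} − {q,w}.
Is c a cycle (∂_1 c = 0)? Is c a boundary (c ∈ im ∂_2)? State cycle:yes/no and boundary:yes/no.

cycle:yes boundary:no

n_0=8 n_1=26 n_2=19  [Q]
∂1: piv[be,bi,bm,bn,bo,bq,iw] rk=7  ker:ei,em,en,eo,eq,im,in,io,iq,mn,mo,mq,mw,no,nq,nw,oq,ow,qw
∂2: piv[bim,bio,biq,bmq,bno,emn,emo,emq,enq,eoq,imn,imw,ino,inw,iqw] rk=15  ker:imq,mnq,mnw,moq
∂1c = 0
c vs im∂2: residual ≠ 0 ⇒ not boundary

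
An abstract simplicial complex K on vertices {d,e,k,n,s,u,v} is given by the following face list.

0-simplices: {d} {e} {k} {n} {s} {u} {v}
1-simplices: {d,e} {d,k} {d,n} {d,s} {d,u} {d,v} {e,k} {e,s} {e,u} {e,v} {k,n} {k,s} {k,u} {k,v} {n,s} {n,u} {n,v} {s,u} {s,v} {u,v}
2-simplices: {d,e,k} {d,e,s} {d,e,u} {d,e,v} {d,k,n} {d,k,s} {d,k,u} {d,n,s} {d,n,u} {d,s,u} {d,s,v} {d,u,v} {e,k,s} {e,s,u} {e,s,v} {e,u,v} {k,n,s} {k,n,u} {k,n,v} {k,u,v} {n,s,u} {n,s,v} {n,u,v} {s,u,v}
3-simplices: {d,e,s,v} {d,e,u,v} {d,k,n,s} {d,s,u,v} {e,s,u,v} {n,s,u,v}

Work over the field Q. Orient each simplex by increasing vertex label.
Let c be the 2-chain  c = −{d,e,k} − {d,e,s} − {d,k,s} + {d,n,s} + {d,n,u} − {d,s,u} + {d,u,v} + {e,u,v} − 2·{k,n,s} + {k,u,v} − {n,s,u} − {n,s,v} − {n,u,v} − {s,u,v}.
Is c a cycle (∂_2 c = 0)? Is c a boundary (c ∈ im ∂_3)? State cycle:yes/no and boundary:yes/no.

n_0=7 n_1=20 n_2=24 n_3=6  [Q]
∂1: piv[de,dk,dn,ds,du,dv] rk=6  ker:ek,es,eu,ev,kn,ks,ku,kv,ns,nu,nv,su,sv,uv
∂2: piv[dek,des,deu,dev,dkn,dks,dku,dns,dnu,dsu,dsv,duv,knv,kuv] rk=14  ker:eks,esu,esv,euv,kns,knu,nsu,nsv,nuv,suv
∂3: piv[desv,deuv,dkns,dsuv,esuv,nsuv] rk=6
∂2c = −2·{d,e} + 2·{d,n} + {d,u} − {d,v} − {e,k} − {e,s} + {e,u} − {e,v} − 2·{k,n} + {k,s} + {k,u} − {k,v} − 3·{n,s} + {n,u} + 2·{n,v} − 3·{s,u} + {u,v}

cycle:no boundary:no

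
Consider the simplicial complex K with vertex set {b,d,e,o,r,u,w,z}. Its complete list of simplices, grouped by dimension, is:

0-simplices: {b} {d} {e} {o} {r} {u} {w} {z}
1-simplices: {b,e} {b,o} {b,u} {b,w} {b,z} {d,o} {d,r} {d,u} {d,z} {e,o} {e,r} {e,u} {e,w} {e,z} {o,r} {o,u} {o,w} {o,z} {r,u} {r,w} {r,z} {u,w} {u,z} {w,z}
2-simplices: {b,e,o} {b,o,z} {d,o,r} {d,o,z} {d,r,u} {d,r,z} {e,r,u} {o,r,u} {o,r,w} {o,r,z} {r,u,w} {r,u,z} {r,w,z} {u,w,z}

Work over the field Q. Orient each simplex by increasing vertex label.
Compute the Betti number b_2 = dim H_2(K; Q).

n_0=8 n_1=24 n_2=14  [Q]
∂1: piv[be,bo,bu,bw,bz,do,dr] rk=7  ker:du,dz,eo,er,eu,ew,ez,or,ou,ow,oz,ru,rw,rz,uw,uz,wz
∂2: piv[beo,boz,dor,doz,dru,drz,eru,oru,orw,ruw,ruz,rwz] rk=12  ker:orz,uwz
b_2=(14−12)−0=2

b_2=2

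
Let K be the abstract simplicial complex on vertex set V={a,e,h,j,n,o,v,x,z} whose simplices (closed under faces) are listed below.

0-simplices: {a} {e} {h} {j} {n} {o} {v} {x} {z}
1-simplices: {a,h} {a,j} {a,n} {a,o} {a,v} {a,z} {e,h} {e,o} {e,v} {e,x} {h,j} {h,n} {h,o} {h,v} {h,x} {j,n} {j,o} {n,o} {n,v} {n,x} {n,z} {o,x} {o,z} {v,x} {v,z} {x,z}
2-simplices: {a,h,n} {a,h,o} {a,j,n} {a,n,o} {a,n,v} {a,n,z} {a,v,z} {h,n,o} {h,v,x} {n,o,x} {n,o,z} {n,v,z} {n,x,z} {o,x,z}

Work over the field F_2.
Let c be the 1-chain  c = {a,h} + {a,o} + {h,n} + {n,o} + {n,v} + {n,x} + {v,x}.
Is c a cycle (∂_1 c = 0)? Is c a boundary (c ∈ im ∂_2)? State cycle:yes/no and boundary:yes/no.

cycle:yes boundary:no

n_0=9 n_1=26 n_2=14  [Z2]
∂1: piv[ah,aj,an,ao,av,az,eh,ex] rk=8  ker:eo,ev,hj,hn,ho,hv,hx,jn,jo,no,nv,nx,nz,ox,oz,vx,vz,xz
∂2: piv[ahn,aho,ajn,ano,anv,anz,avz,hvx,nox,noz,nxz] rk=11  ker:hno,nvz,oxz
∂1c = 0
c vs im∂2: residual ≠ 0 ⇒ not boundary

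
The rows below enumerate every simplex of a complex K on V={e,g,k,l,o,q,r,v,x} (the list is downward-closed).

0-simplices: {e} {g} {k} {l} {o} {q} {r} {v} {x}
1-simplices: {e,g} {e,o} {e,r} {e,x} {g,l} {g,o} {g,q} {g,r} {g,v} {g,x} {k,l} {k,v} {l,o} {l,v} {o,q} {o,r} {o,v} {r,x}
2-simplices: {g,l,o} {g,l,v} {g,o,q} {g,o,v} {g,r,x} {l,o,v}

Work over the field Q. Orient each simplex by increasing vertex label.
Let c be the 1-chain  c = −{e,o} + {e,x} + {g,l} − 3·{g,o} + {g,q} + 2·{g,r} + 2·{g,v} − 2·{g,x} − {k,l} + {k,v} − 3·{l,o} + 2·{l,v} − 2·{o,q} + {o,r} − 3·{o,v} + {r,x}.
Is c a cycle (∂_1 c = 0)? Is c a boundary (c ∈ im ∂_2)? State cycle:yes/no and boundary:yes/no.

n_0=9 n_1=18 n_2=6  [Q]
∂1: piv[eg,eo,er,ex,gl,gq,gv,kl] rk=8  ker:go,gr,gx,kv,lo,lv,oq,or,ov,rx
∂2: piv[glo,glv,goq,gov,grx] rk=5  ker:lov
∂1c = −{g} + {l} − 3·{o} − {q} + 2·{r} + 2·{v}

cycle:no boundary:no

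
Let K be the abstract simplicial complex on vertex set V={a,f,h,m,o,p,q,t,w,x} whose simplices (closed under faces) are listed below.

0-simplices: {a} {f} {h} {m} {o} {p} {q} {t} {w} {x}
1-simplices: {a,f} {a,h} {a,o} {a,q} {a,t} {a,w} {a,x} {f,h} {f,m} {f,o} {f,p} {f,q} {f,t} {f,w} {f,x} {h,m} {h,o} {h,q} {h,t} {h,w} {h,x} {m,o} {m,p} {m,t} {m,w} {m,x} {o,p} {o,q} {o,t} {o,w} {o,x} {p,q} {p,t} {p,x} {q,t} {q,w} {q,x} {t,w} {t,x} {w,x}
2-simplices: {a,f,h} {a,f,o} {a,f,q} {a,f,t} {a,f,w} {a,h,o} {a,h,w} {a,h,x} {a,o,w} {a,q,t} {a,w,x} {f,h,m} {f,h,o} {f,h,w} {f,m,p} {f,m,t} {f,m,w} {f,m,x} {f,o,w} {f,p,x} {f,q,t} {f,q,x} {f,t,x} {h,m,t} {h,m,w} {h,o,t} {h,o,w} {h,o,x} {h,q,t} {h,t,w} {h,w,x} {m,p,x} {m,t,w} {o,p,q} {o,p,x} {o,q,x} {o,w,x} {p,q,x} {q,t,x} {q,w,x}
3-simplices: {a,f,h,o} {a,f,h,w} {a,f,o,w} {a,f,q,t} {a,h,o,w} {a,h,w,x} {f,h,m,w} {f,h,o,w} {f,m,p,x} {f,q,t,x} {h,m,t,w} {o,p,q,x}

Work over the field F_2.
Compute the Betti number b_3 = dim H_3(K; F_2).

n_0=10 n_1=40 n_2=40 n_3=12  [Z2]
∂1: piv[af,ah,ao,aq,at,aw,ax,fm,fp] rk=9  ker:fh,fo,fq,ft,fw,fx,hm,ho,hq,ht,hw,hx,mo,mp,mt,mw,mx,op,oq,ot,ow,ox,pq,pt,px,qt,qw,qx,tw,tx,wx
∂2: piv[afh,afo,afq,aft,afw,aho,ahw,ahx,aow,aqt,awx,fhm,fmp,fmt,fmw,fmx,fpx,fqx,ftx,hmt,hot,hox,hqt,htw,opq,opx,oqx,qwx] rk=28  ker:fho,fhw,fow,fqt,hmw,how,hwx,mpx,mtw,owx,pqx,qtx
∂3: piv[afho,afhw,afow,afqt,ahow,ahwx,fhmw,fmpx,fqtx,hmtw,opqx] rk=11  ker:fhow
b_3=(12−11)−0=1

b_3=1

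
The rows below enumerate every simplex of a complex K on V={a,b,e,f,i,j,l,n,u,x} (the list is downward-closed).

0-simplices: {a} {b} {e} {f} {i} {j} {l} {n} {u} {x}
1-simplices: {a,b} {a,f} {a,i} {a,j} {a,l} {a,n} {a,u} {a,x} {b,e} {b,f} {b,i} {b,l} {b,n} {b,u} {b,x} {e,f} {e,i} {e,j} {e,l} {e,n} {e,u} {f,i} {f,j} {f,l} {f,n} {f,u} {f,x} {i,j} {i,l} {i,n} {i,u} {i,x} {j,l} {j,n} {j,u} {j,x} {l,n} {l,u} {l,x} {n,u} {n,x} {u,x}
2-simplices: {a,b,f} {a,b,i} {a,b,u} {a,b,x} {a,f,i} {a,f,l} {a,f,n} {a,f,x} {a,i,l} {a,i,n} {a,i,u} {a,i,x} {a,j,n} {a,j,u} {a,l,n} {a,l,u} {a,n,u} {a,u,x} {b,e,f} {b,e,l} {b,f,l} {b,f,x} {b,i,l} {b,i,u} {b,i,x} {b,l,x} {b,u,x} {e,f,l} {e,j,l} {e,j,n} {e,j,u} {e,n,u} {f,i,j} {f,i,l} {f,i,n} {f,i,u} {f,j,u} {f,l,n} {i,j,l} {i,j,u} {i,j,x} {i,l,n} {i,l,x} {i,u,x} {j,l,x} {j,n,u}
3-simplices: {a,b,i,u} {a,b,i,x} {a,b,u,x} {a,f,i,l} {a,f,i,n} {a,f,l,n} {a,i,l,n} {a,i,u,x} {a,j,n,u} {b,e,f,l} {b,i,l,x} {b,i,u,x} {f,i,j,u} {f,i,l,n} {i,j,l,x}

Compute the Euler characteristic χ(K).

n_0=10 n_1=42 n_2=46 n_3=15
χ=+10−42+46−15=-1

χ(K)=-1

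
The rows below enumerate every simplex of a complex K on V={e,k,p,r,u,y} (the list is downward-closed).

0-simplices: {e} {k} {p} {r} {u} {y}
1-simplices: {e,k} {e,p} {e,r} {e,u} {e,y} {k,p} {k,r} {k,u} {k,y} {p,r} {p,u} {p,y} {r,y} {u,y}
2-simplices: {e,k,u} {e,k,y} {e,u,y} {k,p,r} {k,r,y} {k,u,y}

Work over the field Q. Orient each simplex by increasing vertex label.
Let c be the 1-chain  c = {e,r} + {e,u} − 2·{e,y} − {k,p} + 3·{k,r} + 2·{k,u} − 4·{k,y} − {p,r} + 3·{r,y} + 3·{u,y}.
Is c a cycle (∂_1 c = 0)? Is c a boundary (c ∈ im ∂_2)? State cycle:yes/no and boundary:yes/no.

cycle:yes boundary:no

n_0=6 n_1=14 n_2=6  [Q]
∂1: piv[ek,ep,er,eu,ey] rk=5  ker:kp,kr,ku,ky,pr,pu,py,ry,uy
∂2: piv[eku,eky,euy,kpr,kry] rk=5  ker:kuy
∂1c = 0
c vs im∂2: residual ≠ 0 ⇒ not boundary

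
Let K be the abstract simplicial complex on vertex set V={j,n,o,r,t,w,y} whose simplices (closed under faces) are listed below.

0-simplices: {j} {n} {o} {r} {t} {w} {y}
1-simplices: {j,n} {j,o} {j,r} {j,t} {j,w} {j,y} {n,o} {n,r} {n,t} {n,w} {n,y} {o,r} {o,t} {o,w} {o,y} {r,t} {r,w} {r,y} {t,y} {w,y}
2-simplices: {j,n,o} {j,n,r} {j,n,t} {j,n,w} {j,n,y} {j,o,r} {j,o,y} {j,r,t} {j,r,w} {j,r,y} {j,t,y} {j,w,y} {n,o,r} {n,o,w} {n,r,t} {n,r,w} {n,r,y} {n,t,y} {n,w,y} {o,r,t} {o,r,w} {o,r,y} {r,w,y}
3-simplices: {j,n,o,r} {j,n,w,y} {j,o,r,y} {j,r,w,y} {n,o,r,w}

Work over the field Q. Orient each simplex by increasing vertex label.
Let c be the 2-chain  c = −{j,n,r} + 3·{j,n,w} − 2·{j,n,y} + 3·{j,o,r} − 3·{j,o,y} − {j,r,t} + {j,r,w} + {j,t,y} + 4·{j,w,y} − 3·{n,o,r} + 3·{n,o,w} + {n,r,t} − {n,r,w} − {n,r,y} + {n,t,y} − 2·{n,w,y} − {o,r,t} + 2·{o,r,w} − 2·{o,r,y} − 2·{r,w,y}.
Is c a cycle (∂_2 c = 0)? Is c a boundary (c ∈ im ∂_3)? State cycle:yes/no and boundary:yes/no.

n_0=7 n_1=20 n_2=23 n_3=5  [Q]
∂1: piv[jn,jo,jr,jt,jw,jy] rk=6  ker:no,nr,nt,nw,ny,or,ot,ow,oy,rt,rw,ry,ty,wy
∂2: piv[jno,jnr,jnt,jnw,jny,jor,joy,jrt,jrw,jry,jty,jwy,now,ort] rk=14  ker:nor,nrt,nrw,nry,nty,nwy,orw,ory,rwy
∂3: piv[jnor,jnwy,jory,jrwy,norw] rk=5
∂2c = −2·{j,r} + 2·{j,t} + {n,r} − {n,w} − {o,r} + {o,t} + {o,w} − {o,y} − {r,t} − {r,y} + 2·{t,y}

cycle:no boundary:no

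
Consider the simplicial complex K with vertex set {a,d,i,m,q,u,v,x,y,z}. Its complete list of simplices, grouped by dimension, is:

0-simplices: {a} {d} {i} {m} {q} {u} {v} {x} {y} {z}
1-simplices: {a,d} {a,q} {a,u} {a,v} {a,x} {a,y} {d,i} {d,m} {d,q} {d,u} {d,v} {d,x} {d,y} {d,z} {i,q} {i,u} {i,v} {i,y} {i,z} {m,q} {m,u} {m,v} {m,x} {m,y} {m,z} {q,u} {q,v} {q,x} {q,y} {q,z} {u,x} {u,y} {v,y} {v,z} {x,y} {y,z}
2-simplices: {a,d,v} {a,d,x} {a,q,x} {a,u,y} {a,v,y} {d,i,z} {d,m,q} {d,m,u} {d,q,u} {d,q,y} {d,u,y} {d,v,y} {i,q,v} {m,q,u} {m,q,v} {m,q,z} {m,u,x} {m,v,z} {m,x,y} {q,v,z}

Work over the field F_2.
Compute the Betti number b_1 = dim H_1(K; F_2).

b_1=9

n_0=10 n_1=36 n_2=20  [Z2]
∂1: piv[ad,aq,au,av,ax,ay,di,dm,dz] rk=9  ker:dq,du,dv,dx,dy,iq,iu,iv,iy,iz,mq,mu,mv,mx,my,mz,qu,qv,qx,qy,qz,ux,uy,vy,vz,xy,yz
∂2: piv[adv,adx,aqx,auy,avy,diz,dmq,dmu,dqu,dqy,duy,dvy,iqv,mqv,mqz,mux,mvz,mxy] rk=18  ker:mqu,qvz
b_1=(36−9)−18=9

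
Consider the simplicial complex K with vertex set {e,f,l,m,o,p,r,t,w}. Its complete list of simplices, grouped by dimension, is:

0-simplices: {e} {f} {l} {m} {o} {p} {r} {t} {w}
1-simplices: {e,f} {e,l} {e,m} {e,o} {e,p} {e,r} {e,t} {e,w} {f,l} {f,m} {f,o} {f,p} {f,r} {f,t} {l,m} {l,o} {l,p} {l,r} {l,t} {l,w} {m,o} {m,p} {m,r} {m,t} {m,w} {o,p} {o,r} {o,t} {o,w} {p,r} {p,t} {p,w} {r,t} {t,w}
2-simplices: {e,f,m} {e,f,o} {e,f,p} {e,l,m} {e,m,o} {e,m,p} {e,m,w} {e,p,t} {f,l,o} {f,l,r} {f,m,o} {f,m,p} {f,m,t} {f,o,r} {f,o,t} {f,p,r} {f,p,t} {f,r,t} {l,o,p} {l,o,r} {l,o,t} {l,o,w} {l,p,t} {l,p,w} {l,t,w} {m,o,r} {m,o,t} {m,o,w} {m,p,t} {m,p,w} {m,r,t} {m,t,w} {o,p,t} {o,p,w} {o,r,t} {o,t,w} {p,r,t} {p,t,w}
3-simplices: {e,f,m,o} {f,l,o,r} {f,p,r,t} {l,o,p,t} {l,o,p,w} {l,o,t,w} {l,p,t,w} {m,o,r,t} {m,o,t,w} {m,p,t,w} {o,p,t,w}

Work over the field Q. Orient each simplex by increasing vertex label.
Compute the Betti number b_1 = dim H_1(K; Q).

n_0=9 n_1=34 n_2=38 n_3=11  [Q]
∂1: piv[ef,el,em,eo,ep,er,et,ew] rk=8  ker:fl,fm,fo,fp,fr,ft,lm,lo,lp,lr,lt,lw,mo,mp,mr,mt,mw,op,or,ot,ow,pr,pt,pw,rt,tw
∂2: piv[efm,efo,efp,elm,emo,emp,emw,ept,flo,flr,fmt,for,fot,fpr,fpt,frt,lop,lot,low,lpt,lpw,ltw,mor,mow] rk=24  ker:fmo,fmp,lor,mot,mpt,mpw,mrt,mtw,opt,opw,ort,otw,prt,ptw
∂3: piv[efmo,flor,fprt,lopt,lopw,lotw,lptw,mort,motw,mptw] rk=10  ker:optw
b_1=(34−8)−24=2

b_1=2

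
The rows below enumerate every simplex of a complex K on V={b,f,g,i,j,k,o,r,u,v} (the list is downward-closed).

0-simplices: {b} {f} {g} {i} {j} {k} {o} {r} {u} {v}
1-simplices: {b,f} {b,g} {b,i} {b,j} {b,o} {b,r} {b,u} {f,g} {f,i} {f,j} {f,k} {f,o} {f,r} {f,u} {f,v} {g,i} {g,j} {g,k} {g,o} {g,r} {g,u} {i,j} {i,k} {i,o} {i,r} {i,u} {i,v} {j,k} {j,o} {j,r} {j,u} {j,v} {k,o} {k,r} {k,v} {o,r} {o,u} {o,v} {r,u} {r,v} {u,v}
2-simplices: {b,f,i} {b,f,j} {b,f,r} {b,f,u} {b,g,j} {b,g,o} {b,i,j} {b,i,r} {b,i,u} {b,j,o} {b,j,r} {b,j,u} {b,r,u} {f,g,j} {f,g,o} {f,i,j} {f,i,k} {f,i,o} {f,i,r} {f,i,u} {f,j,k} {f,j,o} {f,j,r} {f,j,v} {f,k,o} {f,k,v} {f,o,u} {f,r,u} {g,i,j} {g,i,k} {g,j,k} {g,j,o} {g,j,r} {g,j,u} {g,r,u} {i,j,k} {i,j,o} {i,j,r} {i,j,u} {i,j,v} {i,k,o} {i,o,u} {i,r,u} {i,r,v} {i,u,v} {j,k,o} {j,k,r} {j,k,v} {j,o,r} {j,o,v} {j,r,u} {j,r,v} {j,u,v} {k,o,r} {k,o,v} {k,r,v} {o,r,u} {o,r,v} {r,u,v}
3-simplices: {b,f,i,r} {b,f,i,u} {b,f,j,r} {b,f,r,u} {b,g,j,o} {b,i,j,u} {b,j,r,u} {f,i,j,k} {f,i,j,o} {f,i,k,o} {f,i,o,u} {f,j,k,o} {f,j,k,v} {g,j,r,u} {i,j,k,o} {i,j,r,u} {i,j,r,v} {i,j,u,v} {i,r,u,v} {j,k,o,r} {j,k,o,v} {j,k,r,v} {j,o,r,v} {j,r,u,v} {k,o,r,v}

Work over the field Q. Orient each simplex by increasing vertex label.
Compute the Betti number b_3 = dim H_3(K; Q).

n_0=10 n_1=41 n_2=59 n_3=25  [Q]
∂1: piv[bf,bg,bi,bj,bo,br,bu,fk,fv] rk=9  ker:fg,fi,fj,fo,fr,fu,gi,gj,gk,go,gr,gu,ij,ik,io,ir,iu,iv,jk,jo,jr,ju,jv,ko,kr,kv,or,ou,ov,ru,rv,uv
∂2: piv[bfi,bfj,bfr,bfu,bgj,bgo,bij,bir,biu,bjo,bjr,bju,bru,fgj,fgo,fik,fio,fjk,fjv,fko,fkv,fou,gij,gik,gjr,gju,ijv,irv,iuv,jkr,jor,jov] rk=32  ker:fij,fir,fiu,fjo,fjr,fru,gjk,gjo,gru,ijk,ijo,ijr,iju,iko,iou,iru,jko,jkv,jru,jrv,juv,kor,kov,krv,oru,orv,ruv
∂3: piv[bfir,bfiu,bfjr,bfru,bgjo,biju,bjru,fijk,fijo,fiko,fiou,fjko,fjkv,gjru,ijru,ijrv,ijuv,iruv,jkor,jkov,jkrv,jorv] rk=22  ker:ijko,jruv,korv
b_3=(25−22)−0=3

b_3=3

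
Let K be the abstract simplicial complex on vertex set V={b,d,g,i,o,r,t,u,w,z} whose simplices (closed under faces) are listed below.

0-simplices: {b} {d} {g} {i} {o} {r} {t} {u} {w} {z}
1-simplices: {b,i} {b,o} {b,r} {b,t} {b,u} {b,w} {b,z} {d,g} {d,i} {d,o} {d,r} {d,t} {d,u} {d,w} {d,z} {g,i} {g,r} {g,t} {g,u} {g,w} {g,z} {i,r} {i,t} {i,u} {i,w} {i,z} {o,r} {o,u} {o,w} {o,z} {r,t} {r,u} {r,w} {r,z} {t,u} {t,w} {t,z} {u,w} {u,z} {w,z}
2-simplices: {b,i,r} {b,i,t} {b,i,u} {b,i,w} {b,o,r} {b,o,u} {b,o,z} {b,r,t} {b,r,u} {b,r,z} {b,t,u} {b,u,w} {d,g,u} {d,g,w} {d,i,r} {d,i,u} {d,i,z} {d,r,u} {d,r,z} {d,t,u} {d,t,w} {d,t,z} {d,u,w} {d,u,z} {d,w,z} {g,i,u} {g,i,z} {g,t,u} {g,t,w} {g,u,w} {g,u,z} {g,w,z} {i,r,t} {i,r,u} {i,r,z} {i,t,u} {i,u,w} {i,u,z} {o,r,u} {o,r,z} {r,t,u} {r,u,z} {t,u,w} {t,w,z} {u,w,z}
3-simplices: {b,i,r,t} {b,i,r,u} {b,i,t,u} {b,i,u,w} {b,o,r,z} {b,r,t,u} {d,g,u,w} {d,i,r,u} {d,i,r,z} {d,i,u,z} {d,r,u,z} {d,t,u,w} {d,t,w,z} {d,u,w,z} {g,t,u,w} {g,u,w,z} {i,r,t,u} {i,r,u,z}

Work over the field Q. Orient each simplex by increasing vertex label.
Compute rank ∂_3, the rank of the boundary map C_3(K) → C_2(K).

rank∂_3=16

n_0=10 n_1=40 n_2=45 n_3=18  [Q]
∂1: piv[bi,bo,br,bt,bu,bw,bz,dg,di] rk=9  ker:do,dr,dt,du,dw,dz,gi,gr,gt,gu,gw,gz,ir,it,iu,iw,iz,or,ou,ow,oz,rt,ru,rw,rz,tu,tw,tz,uw,uz,wz
∂2: piv[bir,bit,biu,biw,bor,bou,boz,brt,bru,brz,btu,buw,dgu,dgw,dir,diu,diz,drz,dtu,dtw,dtz,duw,duz,dwz,giu,giz,gtu] rk=27  ker:dru,gtw,guw,guz,gwz,irt,iru,irz,itu,iuw,iuz,oru,orz,rtu,ruz,tuw,twz,uwz
∂3: piv[birt,biru,bitu,biuw,borz,brtu,dguw,diru,dirz,diuz,druz,dtuw,dtwz,duwz,gtuw,guwz] rk=16  ker:irtu,iruz
rk∂_3=16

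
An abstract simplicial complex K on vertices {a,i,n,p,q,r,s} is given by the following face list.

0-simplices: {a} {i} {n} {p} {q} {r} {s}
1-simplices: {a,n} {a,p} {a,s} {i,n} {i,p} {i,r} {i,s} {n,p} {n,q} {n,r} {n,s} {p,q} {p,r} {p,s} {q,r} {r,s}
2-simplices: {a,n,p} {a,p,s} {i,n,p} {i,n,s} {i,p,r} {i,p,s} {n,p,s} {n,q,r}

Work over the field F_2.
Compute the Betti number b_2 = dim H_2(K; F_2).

b_2=1

n_0=7 n_1=16 n_2=8  [Z2]
∂1: piv[an,ap,as,in,ir,nq] rk=6  ker:ip,is,np,nr,ns,pq,pr,ps,qr,rs
∂2: piv[anp,aps,inp,ins,ipr,ips,nqr] rk=7  ker:nps
b_2=(8−7)−0=1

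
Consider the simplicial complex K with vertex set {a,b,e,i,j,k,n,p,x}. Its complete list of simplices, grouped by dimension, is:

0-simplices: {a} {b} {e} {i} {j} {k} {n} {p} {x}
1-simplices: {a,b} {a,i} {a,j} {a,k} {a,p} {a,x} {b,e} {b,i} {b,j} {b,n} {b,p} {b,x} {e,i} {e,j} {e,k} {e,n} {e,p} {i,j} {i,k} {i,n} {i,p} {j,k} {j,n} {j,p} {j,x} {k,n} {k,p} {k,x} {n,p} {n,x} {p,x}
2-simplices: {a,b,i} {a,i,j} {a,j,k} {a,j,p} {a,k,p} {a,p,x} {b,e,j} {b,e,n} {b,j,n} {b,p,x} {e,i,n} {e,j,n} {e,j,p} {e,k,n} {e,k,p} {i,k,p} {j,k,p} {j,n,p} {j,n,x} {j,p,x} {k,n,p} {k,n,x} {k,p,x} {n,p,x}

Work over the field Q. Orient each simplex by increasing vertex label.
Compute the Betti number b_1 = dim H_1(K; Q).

n_0=9 n_1=31 n_2=24  [Q]
∂1: piv[ab,ai,aj,ak,ap,ax,be,bn] rk=8  ker:bi,bj,bp,bx,ei,ej,ek,en,ep,ij,ik,in,ip,jk,jn,jp,jx,kn,kp,kx,np,nx,px
∂2: piv[abi,aij,ajk,ajp,akp,apx,bej,ben,bjn,bpx,ein,ejp,ekn,ekp,ikp,jnp,jnx,jpx,knx] rk=19  ker:ejn,jkp,knp,kpx,npx
b_1=(31−8)−19=4

b_1=4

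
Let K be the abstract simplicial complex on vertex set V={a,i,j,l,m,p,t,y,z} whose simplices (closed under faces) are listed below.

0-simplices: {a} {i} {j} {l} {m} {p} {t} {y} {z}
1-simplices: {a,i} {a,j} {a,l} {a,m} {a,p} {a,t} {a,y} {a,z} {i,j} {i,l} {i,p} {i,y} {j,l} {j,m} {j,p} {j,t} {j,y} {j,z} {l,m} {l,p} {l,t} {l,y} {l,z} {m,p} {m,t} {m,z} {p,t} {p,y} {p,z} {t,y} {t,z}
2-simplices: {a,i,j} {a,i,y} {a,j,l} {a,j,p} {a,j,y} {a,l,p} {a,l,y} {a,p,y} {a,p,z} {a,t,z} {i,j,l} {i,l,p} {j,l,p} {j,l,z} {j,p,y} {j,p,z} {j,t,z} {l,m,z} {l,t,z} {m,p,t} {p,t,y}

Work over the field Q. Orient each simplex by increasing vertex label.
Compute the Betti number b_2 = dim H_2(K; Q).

b_2=2

n_0=9 n_1=31 n_2=21  [Q]
∂1: piv[ai,aj,al,am,ap,at,ay,az] rk=8  ker:ij,il,ip,iy,jl,jm,jp,jt,jy,jz,lm,lp,lt,ly,lz,mp,mt,mz,pt,py,pz,ty,tz
∂2: piv[aij,aiy,ajl,ajp,ajy,alp,aly,apy,apz,atz,ijl,ilp,jlz,jpz,jtz,lmz,ltz,mpt,pty] rk=19  ker:jlp,jpy
b_2=(21−19)−0=2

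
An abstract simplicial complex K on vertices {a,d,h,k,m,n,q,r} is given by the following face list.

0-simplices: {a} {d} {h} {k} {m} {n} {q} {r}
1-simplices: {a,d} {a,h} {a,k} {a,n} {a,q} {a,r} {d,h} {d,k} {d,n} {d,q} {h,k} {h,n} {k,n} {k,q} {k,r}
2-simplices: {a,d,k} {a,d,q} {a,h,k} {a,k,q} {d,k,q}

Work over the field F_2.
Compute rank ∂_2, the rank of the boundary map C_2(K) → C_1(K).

rank∂_2=4

n_0=8 n_1=15 n_2=5  [Z2]
∂1: piv[ad,ah,ak,an,aq,ar] rk=6  ker:dh,dk,dn,dq,hk,hn,kn,kq,kr
∂2: piv[adk,adq,ahk,akq] rk=4  ker:dkq
rk∂_2=4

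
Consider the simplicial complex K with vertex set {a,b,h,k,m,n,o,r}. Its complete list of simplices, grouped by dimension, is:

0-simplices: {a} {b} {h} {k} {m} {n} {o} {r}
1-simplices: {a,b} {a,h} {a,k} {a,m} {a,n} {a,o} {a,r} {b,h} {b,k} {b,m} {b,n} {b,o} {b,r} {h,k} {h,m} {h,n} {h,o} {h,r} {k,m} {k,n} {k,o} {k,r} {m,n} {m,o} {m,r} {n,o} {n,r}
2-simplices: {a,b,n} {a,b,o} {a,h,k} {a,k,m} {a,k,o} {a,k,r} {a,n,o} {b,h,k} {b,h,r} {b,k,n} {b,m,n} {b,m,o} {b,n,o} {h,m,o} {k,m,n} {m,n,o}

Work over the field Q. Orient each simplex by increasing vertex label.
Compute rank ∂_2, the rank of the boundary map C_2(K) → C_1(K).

rank∂_2=14

n_0=8 n_1=27 n_2=16  [Q]
∂1: piv[ab,ah,ak,am,an,ao,ar] rk=7  ker:bh,bk,bm,bn,bo,br,hk,hm,hn,ho,hr,km,kn,ko,kr,mn,mo,mr,no,nr
∂2: piv[abn,abo,ahk,akm,ako,akr,ano,bhk,bhr,bkn,bmn,bmo,hmo,kmn] rk=14  ker:bno,mno
rk∂_2=14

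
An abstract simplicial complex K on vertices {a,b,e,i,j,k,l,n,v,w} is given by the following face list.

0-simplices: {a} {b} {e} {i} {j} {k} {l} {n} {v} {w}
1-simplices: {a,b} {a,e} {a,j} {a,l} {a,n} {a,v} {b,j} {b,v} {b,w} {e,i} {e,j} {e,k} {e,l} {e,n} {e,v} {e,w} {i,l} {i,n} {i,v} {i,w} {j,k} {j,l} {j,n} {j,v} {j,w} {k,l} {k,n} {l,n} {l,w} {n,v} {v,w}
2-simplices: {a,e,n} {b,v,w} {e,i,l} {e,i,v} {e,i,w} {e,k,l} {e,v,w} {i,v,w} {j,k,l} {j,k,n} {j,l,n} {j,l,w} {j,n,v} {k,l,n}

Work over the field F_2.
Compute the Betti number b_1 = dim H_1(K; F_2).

b_1=10

n_0=10 n_1=31 n_2=14  [Z2]
∂1: piv[ab,ae,aj,al,an,av,bw,ei,ek] rk=9  ker:bj,bv,ej,el,en,ev,ew,il,in,iv,iw,jk,jl,jn,jv,jw,kl,kn,ln,lw,nv,vw
∂2: piv[aen,bvw,eil,eiv,eiw,ekl,evw,jkl,jkn,jln,jlw,jnv] rk=12  ker:ivw,kln
b_1=(31−9)−12=10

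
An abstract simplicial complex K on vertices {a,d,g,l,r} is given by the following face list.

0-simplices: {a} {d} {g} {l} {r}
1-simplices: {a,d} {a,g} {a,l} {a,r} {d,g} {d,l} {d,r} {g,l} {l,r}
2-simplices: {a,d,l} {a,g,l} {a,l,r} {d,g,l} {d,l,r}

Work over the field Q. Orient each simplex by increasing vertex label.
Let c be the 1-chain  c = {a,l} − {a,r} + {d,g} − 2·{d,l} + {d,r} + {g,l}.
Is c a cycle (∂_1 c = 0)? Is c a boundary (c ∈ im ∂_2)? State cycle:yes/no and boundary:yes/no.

n_0=5 n_1=9 n_2=5  [Q]
∂1: piv[ad,ag,al,ar] rk=4  ker:dg,dl,dr,gl,lr
∂2: piv[adl,agl,alr,dgl,dlr] rk=5
∂1c = 0
c vs im∂2: reduces to 0 ⇒ boundary

cycle:yes boundary:yes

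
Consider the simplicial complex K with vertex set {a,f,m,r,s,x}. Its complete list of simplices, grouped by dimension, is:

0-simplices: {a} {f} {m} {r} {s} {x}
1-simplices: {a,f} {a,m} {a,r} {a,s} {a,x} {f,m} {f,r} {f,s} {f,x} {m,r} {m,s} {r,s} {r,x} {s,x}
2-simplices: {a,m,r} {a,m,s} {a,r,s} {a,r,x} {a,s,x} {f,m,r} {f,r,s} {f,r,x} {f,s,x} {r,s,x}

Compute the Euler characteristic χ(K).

χ(K)=2

n_0=6 n_1=14 n_2=10
χ=+6−14+10=2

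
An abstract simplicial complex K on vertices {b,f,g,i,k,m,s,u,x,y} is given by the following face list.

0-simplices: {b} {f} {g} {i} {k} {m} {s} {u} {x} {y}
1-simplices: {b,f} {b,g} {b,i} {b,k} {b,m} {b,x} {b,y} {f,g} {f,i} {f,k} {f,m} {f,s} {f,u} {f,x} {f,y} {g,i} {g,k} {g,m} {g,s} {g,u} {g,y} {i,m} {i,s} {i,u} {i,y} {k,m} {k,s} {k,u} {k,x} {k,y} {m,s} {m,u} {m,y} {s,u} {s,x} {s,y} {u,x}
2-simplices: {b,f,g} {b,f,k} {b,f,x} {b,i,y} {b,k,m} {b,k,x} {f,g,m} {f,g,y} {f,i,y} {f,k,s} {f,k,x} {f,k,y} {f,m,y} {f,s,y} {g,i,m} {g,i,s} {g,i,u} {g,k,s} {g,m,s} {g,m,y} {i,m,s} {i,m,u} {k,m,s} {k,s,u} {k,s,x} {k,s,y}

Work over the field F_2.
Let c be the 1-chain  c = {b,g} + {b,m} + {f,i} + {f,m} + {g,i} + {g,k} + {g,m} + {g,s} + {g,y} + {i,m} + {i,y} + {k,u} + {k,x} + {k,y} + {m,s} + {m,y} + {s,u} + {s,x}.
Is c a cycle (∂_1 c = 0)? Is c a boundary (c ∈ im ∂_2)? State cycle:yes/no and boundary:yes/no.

n_0=10 n_1=37 n_2=26  [Z2]
∂1: piv[bf,bg,bi,bk,bm,bx,by,fs,fu] rk=9  ker:fg,fi,fk,fm,fx,fy,gi,gk,gm,gs,gu,gy,im,is,iu,iy,km,ks,ku,kx,ky,ms,mu,my,su,sx,sy,ux
∂2: piv[bfg,bfk,bfx,biy,bkm,bkx,fgm,fgy,fiy,fks,fky,fmy,fsy,gim,gis,giu,gks,gms,imu,kms,ksu,ksx] rk=22  ker:fkx,gmy,ims,ksy
∂1c = 0
c vs im∂2: reduces to 0 ⇒ boundary

cycle:yes boundary:yes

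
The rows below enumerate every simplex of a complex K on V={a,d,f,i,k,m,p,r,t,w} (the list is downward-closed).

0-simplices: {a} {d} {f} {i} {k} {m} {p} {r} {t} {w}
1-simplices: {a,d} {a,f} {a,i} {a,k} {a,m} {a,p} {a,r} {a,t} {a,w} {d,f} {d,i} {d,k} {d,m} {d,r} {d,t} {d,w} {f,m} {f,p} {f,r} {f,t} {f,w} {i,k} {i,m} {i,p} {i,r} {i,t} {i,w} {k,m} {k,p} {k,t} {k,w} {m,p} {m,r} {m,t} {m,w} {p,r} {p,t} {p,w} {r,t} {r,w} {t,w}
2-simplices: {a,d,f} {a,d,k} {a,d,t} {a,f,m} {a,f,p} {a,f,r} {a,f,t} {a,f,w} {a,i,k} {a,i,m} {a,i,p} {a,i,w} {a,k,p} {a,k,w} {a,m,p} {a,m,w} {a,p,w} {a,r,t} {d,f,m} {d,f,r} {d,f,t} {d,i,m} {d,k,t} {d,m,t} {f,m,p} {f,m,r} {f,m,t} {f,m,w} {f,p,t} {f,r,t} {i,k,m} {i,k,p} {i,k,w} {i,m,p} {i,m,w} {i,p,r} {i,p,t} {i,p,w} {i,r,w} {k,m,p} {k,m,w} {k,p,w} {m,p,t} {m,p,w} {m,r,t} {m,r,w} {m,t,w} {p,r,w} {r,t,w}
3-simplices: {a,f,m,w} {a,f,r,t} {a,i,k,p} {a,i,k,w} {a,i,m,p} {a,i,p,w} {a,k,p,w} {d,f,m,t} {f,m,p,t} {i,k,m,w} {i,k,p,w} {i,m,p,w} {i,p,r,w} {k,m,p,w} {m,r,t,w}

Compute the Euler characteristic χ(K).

χ(K)=3

n_0=10 n_1=41 n_2=49 n_3=15
χ=+10−41+49−15=3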